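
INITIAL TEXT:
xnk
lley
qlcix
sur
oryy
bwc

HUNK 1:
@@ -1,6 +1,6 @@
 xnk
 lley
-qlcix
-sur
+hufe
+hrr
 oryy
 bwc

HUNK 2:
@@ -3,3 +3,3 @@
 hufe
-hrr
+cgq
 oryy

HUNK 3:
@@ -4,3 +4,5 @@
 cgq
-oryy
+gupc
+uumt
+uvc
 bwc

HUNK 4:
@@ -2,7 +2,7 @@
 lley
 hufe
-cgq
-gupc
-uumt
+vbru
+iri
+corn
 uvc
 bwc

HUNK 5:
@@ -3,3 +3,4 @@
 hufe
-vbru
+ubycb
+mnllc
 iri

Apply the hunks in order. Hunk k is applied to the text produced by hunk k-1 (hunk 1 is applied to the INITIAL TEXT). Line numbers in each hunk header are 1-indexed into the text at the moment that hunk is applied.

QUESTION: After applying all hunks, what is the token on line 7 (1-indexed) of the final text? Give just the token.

Answer: corn

Derivation:
Hunk 1: at line 1 remove [qlcix,sur] add [hufe,hrr] -> 6 lines: xnk lley hufe hrr oryy bwc
Hunk 2: at line 3 remove [hrr] add [cgq] -> 6 lines: xnk lley hufe cgq oryy bwc
Hunk 3: at line 4 remove [oryy] add [gupc,uumt,uvc] -> 8 lines: xnk lley hufe cgq gupc uumt uvc bwc
Hunk 4: at line 2 remove [cgq,gupc,uumt] add [vbru,iri,corn] -> 8 lines: xnk lley hufe vbru iri corn uvc bwc
Hunk 5: at line 3 remove [vbru] add [ubycb,mnllc] -> 9 lines: xnk lley hufe ubycb mnllc iri corn uvc bwc
Final line 7: corn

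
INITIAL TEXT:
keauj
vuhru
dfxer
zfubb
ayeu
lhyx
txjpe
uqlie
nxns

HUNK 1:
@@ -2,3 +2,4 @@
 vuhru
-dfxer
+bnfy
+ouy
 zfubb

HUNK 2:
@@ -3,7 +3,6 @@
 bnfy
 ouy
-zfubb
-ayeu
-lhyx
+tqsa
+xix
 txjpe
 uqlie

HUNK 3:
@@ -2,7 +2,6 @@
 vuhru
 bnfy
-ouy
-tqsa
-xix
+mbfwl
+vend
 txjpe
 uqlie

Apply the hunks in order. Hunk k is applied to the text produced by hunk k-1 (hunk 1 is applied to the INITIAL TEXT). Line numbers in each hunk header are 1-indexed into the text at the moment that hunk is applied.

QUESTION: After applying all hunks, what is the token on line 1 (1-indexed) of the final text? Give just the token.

Hunk 1: at line 2 remove [dfxer] add [bnfy,ouy] -> 10 lines: keauj vuhru bnfy ouy zfubb ayeu lhyx txjpe uqlie nxns
Hunk 2: at line 3 remove [zfubb,ayeu,lhyx] add [tqsa,xix] -> 9 lines: keauj vuhru bnfy ouy tqsa xix txjpe uqlie nxns
Hunk 3: at line 2 remove [ouy,tqsa,xix] add [mbfwl,vend] -> 8 lines: keauj vuhru bnfy mbfwl vend txjpe uqlie nxns
Final line 1: keauj

Answer: keauj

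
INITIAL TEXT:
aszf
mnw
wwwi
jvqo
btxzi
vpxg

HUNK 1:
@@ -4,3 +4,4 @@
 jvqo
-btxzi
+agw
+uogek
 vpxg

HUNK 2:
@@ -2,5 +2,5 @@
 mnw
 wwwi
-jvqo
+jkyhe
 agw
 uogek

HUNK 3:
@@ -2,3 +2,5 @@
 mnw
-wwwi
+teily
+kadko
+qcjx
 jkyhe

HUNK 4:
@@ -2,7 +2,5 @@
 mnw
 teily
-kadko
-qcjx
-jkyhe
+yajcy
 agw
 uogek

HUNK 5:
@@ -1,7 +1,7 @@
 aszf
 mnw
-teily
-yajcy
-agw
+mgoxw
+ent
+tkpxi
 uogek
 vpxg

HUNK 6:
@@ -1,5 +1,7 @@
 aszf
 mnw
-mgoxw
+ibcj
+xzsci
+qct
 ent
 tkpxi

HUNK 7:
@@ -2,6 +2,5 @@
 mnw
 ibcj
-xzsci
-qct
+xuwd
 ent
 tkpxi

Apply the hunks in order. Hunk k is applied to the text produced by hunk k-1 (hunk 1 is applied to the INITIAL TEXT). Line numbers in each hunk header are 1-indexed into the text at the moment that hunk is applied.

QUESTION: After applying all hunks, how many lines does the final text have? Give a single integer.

Answer: 8

Derivation:
Hunk 1: at line 4 remove [btxzi] add [agw,uogek] -> 7 lines: aszf mnw wwwi jvqo agw uogek vpxg
Hunk 2: at line 2 remove [jvqo] add [jkyhe] -> 7 lines: aszf mnw wwwi jkyhe agw uogek vpxg
Hunk 3: at line 2 remove [wwwi] add [teily,kadko,qcjx] -> 9 lines: aszf mnw teily kadko qcjx jkyhe agw uogek vpxg
Hunk 4: at line 2 remove [kadko,qcjx,jkyhe] add [yajcy] -> 7 lines: aszf mnw teily yajcy agw uogek vpxg
Hunk 5: at line 1 remove [teily,yajcy,agw] add [mgoxw,ent,tkpxi] -> 7 lines: aszf mnw mgoxw ent tkpxi uogek vpxg
Hunk 6: at line 1 remove [mgoxw] add [ibcj,xzsci,qct] -> 9 lines: aszf mnw ibcj xzsci qct ent tkpxi uogek vpxg
Hunk 7: at line 2 remove [xzsci,qct] add [xuwd] -> 8 lines: aszf mnw ibcj xuwd ent tkpxi uogek vpxg
Final line count: 8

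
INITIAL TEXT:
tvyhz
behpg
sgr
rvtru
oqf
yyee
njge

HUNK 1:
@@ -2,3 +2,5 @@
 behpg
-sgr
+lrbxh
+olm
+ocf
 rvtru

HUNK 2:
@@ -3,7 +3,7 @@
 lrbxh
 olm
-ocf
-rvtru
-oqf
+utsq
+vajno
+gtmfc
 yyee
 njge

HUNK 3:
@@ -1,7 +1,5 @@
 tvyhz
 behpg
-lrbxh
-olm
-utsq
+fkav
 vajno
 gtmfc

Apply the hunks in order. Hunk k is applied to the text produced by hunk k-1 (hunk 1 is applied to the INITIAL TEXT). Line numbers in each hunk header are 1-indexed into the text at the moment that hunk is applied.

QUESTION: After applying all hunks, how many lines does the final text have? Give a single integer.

Hunk 1: at line 2 remove [sgr] add [lrbxh,olm,ocf] -> 9 lines: tvyhz behpg lrbxh olm ocf rvtru oqf yyee njge
Hunk 2: at line 3 remove [ocf,rvtru,oqf] add [utsq,vajno,gtmfc] -> 9 lines: tvyhz behpg lrbxh olm utsq vajno gtmfc yyee njge
Hunk 3: at line 1 remove [lrbxh,olm,utsq] add [fkav] -> 7 lines: tvyhz behpg fkav vajno gtmfc yyee njge
Final line count: 7

Answer: 7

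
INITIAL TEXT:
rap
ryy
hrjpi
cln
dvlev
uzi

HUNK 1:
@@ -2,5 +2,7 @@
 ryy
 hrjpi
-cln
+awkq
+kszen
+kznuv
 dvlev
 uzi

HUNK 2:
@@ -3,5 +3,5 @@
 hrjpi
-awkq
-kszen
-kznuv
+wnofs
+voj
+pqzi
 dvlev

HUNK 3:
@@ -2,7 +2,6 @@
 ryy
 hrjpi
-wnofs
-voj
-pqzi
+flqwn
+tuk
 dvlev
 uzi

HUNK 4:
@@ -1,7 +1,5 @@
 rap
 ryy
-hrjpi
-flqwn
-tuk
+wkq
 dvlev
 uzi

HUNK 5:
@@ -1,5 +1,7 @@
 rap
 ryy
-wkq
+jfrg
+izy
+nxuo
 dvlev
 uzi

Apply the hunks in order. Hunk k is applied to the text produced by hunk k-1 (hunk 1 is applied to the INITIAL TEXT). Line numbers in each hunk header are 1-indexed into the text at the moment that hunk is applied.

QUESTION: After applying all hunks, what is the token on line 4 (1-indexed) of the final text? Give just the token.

Answer: izy

Derivation:
Hunk 1: at line 2 remove [cln] add [awkq,kszen,kznuv] -> 8 lines: rap ryy hrjpi awkq kszen kznuv dvlev uzi
Hunk 2: at line 3 remove [awkq,kszen,kznuv] add [wnofs,voj,pqzi] -> 8 lines: rap ryy hrjpi wnofs voj pqzi dvlev uzi
Hunk 3: at line 2 remove [wnofs,voj,pqzi] add [flqwn,tuk] -> 7 lines: rap ryy hrjpi flqwn tuk dvlev uzi
Hunk 4: at line 1 remove [hrjpi,flqwn,tuk] add [wkq] -> 5 lines: rap ryy wkq dvlev uzi
Hunk 5: at line 1 remove [wkq] add [jfrg,izy,nxuo] -> 7 lines: rap ryy jfrg izy nxuo dvlev uzi
Final line 4: izy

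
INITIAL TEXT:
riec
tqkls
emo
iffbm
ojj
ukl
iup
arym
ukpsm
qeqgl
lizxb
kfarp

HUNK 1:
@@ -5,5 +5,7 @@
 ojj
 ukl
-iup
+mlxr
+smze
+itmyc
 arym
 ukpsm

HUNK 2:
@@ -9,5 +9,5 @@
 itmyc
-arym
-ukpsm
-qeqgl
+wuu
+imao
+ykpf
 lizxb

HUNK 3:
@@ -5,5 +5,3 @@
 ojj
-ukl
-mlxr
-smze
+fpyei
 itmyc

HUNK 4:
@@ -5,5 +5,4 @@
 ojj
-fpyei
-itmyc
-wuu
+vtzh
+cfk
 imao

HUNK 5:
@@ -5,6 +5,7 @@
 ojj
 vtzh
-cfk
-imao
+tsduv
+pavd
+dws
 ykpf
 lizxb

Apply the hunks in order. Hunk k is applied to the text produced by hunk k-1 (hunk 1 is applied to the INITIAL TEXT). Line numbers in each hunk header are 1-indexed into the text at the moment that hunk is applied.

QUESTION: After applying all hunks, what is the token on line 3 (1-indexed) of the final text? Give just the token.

Hunk 1: at line 5 remove [iup] add [mlxr,smze,itmyc] -> 14 lines: riec tqkls emo iffbm ojj ukl mlxr smze itmyc arym ukpsm qeqgl lizxb kfarp
Hunk 2: at line 9 remove [arym,ukpsm,qeqgl] add [wuu,imao,ykpf] -> 14 lines: riec tqkls emo iffbm ojj ukl mlxr smze itmyc wuu imao ykpf lizxb kfarp
Hunk 3: at line 5 remove [ukl,mlxr,smze] add [fpyei] -> 12 lines: riec tqkls emo iffbm ojj fpyei itmyc wuu imao ykpf lizxb kfarp
Hunk 4: at line 5 remove [fpyei,itmyc,wuu] add [vtzh,cfk] -> 11 lines: riec tqkls emo iffbm ojj vtzh cfk imao ykpf lizxb kfarp
Hunk 5: at line 5 remove [cfk,imao] add [tsduv,pavd,dws] -> 12 lines: riec tqkls emo iffbm ojj vtzh tsduv pavd dws ykpf lizxb kfarp
Final line 3: emo

Answer: emo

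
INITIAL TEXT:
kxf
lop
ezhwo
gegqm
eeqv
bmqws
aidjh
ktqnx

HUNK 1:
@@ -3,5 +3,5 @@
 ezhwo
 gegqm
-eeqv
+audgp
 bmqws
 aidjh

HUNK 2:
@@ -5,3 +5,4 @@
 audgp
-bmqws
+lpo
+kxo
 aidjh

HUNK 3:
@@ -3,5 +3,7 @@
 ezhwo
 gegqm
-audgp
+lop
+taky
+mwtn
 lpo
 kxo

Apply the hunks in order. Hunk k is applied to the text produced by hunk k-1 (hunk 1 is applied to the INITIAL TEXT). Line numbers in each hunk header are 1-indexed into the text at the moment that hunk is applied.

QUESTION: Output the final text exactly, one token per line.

Answer: kxf
lop
ezhwo
gegqm
lop
taky
mwtn
lpo
kxo
aidjh
ktqnx

Derivation:
Hunk 1: at line 3 remove [eeqv] add [audgp] -> 8 lines: kxf lop ezhwo gegqm audgp bmqws aidjh ktqnx
Hunk 2: at line 5 remove [bmqws] add [lpo,kxo] -> 9 lines: kxf lop ezhwo gegqm audgp lpo kxo aidjh ktqnx
Hunk 3: at line 3 remove [audgp] add [lop,taky,mwtn] -> 11 lines: kxf lop ezhwo gegqm lop taky mwtn lpo kxo aidjh ktqnx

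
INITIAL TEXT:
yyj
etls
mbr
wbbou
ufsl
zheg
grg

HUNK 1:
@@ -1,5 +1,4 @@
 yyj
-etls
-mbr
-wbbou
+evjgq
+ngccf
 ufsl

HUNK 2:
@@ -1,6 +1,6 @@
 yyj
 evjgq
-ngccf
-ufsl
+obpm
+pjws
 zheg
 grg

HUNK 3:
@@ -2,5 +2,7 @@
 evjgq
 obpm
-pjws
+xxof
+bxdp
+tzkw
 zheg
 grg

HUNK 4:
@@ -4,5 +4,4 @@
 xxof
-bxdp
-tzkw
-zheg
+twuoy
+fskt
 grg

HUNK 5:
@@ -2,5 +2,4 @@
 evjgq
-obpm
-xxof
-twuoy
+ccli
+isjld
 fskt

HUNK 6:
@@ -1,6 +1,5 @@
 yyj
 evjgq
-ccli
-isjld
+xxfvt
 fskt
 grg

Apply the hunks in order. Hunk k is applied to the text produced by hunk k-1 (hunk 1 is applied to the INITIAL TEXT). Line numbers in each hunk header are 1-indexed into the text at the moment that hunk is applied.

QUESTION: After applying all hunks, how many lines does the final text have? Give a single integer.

Hunk 1: at line 1 remove [etls,mbr,wbbou] add [evjgq,ngccf] -> 6 lines: yyj evjgq ngccf ufsl zheg grg
Hunk 2: at line 1 remove [ngccf,ufsl] add [obpm,pjws] -> 6 lines: yyj evjgq obpm pjws zheg grg
Hunk 3: at line 2 remove [pjws] add [xxof,bxdp,tzkw] -> 8 lines: yyj evjgq obpm xxof bxdp tzkw zheg grg
Hunk 4: at line 4 remove [bxdp,tzkw,zheg] add [twuoy,fskt] -> 7 lines: yyj evjgq obpm xxof twuoy fskt grg
Hunk 5: at line 2 remove [obpm,xxof,twuoy] add [ccli,isjld] -> 6 lines: yyj evjgq ccli isjld fskt grg
Hunk 6: at line 1 remove [ccli,isjld] add [xxfvt] -> 5 lines: yyj evjgq xxfvt fskt grg
Final line count: 5

Answer: 5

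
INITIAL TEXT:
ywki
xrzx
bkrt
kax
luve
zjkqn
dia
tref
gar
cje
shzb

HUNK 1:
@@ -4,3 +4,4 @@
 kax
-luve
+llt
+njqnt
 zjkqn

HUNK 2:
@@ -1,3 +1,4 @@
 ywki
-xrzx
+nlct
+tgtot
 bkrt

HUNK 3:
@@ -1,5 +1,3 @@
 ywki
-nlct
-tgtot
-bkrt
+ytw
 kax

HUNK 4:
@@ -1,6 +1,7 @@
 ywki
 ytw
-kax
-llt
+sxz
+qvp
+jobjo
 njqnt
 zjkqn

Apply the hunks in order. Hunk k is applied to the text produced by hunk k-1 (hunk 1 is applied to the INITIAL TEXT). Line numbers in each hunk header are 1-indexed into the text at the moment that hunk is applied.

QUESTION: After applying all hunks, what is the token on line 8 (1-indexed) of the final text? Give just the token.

Answer: dia

Derivation:
Hunk 1: at line 4 remove [luve] add [llt,njqnt] -> 12 lines: ywki xrzx bkrt kax llt njqnt zjkqn dia tref gar cje shzb
Hunk 2: at line 1 remove [xrzx] add [nlct,tgtot] -> 13 lines: ywki nlct tgtot bkrt kax llt njqnt zjkqn dia tref gar cje shzb
Hunk 3: at line 1 remove [nlct,tgtot,bkrt] add [ytw] -> 11 lines: ywki ytw kax llt njqnt zjkqn dia tref gar cje shzb
Hunk 4: at line 1 remove [kax,llt] add [sxz,qvp,jobjo] -> 12 lines: ywki ytw sxz qvp jobjo njqnt zjkqn dia tref gar cje shzb
Final line 8: dia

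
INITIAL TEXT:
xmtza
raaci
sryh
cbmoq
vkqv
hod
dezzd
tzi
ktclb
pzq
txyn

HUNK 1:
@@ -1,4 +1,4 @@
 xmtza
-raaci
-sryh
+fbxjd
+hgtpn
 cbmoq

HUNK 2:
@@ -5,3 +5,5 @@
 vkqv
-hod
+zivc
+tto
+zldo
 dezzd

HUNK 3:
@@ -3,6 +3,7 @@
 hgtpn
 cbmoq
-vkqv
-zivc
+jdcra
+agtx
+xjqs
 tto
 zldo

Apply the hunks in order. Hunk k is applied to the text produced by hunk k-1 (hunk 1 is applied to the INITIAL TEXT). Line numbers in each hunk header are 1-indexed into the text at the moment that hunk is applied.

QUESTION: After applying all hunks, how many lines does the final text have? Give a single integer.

Hunk 1: at line 1 remove [raaci,sryh] add [fbxjd,hgtpn] -> 11 lines: xmtza fbxjd hgtpn cbmoq vkqv hod dezzd tzi ktclb pzq txyn
Hunk 2: at line 5 remove [hod] add [zivc,tto,zldo] -> 13 lines: xmtza fbxjd hgtpn cbmoq vkqv zivc tto zldo dezzd tzi ktclb pzq txyn
Hunk 3: at line 3 remove [vkqv,zivc] add [jdcra,agtx,xjqs] -> 14 lines: xmtza fbxjd hgtpn cbmoq jdcra agtx xjqs tto zldo dezzd tzi ktclb pzq txyn
Final line count: 14

Answer: 14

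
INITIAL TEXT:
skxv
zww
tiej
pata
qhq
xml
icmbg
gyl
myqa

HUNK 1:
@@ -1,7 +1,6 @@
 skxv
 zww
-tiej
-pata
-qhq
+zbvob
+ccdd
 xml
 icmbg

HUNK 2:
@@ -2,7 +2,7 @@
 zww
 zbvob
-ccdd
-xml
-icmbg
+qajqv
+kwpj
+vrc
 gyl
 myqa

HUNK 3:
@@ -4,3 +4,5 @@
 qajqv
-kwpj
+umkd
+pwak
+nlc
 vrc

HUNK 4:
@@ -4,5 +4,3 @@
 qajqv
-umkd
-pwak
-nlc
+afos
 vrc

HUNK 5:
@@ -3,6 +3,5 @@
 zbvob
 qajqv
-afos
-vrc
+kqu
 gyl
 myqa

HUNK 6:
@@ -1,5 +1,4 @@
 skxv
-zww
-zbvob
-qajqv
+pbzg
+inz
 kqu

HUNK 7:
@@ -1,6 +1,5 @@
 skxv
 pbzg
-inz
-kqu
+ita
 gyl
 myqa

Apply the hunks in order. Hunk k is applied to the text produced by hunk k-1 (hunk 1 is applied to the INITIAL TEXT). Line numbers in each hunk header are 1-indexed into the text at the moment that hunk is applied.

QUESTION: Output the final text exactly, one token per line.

Hunk 1: at line 1 remove [tiej,pata,qhq] add [zbvob,ccdd] -> 8 lines: skxv zww zbvob ccdd xml icmbg gyl myqa
Hunk 2: at line 2 remove [ccdd,xml,icmbg] add [qajqv,kwpj,vrc] -> 8 lines: skxv zww zbvob qajqv kwpj vrc gyl myqa
Hunk 3: at line 4 remove [kwpj] add [umkd,pwak,nlc] -> 10 lines: skxv zww zbvob qajqv umkd pwak nlc vrc gyl myqa
Hunk 4: at line 4 remove [umkd,pwak,nlc] add [afos] -> 8 lines: skxv zww zbvob qajqv afos vrc gyl myqa
Hunk 5: at line 3 remove [afos,vrc] add [kqu] -> 7 lines: skxv zww zbvob qajqv kqu gyl myqa
Hunk 6: at line 1 remove [zww,zbvob,qajqv] add [pbzg,inz] -> 6 lines: skxv pbzg inz kqu gyl myqa
Hunk 7: at line 1 remove [inz,kqu] add [ita] -> 5 lines: skxv pbzg ita gyl myqa

Answer: skxv
pbzg
ita
gyl
myqa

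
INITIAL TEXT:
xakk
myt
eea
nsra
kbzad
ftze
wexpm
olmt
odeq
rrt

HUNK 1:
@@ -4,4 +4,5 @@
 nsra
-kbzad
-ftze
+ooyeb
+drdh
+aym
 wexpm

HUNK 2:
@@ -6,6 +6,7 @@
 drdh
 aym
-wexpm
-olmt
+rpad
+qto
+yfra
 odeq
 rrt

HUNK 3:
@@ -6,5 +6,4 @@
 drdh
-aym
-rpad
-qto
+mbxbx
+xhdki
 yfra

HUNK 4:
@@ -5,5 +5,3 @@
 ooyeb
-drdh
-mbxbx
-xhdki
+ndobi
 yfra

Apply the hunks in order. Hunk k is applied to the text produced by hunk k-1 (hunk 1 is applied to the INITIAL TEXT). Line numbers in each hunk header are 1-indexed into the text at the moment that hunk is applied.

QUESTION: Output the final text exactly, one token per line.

Hunk 1: at line 4 remove [kbzad,ftze] add [ooyeb,drdh,aym] -> 11 lines: xakk myt eea nsra ooyeb drdh aym wexpm olmt odeq rrt
Hunk 2: at line 6 remove [wexpm,olmt] add [rpad,qto,yfra] -> 12 lines: xakk myt eea nsra ooyeb drdh aym rpad qto yfra odeq rrt
Hunk 3: at line 6 remove [aym,rpad,qto] add [mbxbx,xhdki] -> 11 lines: xakk myt eea nsra ooyeb drdh mbxbx xhdki yfra odeq rrt
Hunk 4: at line 5 remove [drdh,mbxbx,xhdki] add [ndobi] -> 9 lines: xakk myt eea nsra ooyeb ndobi yfra odeq rrt

Answer: xakk
myt
eea
nsra
ooyeb
ndobi
yfra
odeq
rrt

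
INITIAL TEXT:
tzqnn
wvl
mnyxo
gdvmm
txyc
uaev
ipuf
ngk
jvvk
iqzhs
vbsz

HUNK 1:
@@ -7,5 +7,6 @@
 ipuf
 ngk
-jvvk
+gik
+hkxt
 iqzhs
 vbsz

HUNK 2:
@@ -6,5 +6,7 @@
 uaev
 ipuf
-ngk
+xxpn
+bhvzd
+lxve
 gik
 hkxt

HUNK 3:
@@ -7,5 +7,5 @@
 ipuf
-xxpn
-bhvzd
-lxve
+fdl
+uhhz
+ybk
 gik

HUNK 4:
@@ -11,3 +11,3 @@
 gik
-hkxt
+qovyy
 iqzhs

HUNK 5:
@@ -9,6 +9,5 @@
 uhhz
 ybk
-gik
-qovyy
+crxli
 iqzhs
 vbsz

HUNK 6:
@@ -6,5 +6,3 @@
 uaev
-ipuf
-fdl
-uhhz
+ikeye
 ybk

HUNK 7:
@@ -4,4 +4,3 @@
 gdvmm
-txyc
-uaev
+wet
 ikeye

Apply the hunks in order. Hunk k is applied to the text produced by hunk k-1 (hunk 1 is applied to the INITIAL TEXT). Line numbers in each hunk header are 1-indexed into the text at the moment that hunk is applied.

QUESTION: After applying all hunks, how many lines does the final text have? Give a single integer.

Answer: 10

Derivation:
Hunk 1: at line 7 remove [jvvk] add [gik,hkxt] -> 12 lines: tzqnn wvl mnyxo gdvmm txyc uaev ipuf ngk gik hkxt iqzhs vbsz
Hunk 2: at line 6 remove [ngk] add [xxpn,bhvzd,lxve] -> 14 lines: tzqnn wvl mnyxo gdvmm txyc uaev ipuf xxpn bhvzd lxve gik hkxt iqzhs vbsz
Hunk 3: at line 7 remove [xxpn,bhvzd,lxve] add [fdl,uhhz,ybk] -> 14 lines: tzqnn wvl mnyxo gdvmm txyc uaev ipuf fdl uhhz ybk gik hkxt iqzhs vbsz
Hunk 4: at line 11 remove [hkxt] add [qovyy] -> 14 lines: tzqnn wvl mnyxo gdvmm txyc uaev ipuf fdl uhhz ybk gik qovyy iqzhs vbsz
Hunk 5: at line 9 remove [gik,qovyy] add [crxli] -> 13 lines: tzqnn wvl mnyxo gdvmm txyc uaev ipuf fdl uhhz ybk crxli iqzhs vbsz
Hunk 6: at line 6 remove [ipuf,fdl,uhhz] add [ikeye] -> 11 lines: tzqnn wvl mnyxo gdvmm txyc uaev ikeye ybk crxli iqzhs vbsz
Hunk 7: at line 4 remove [txyc,uaev] add [wet] -> 10 lines: tzqnn wvl mnyxo gdvmm wet ikeye ybk crxli iqzhs vbsz
Final line count: 10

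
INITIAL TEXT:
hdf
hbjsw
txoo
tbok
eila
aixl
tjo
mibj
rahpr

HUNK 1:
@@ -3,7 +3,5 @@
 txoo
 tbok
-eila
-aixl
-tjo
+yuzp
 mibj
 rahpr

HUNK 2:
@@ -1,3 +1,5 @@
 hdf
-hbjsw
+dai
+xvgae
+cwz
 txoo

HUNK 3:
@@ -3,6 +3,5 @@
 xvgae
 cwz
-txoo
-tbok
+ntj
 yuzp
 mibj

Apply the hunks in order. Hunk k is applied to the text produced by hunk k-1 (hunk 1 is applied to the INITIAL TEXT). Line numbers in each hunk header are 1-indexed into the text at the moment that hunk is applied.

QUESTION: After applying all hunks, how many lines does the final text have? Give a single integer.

Answer: 8

Derivation:
Hunk 1: at line 3 remove [eila,aixl,tjo] add [yuzp] -> 7 lines: hdf hbjsw txoo tbok yuzp mibj rahpr
Hunk 2: at line 1 remove [hbjsw] add [dai,xvgae,cwz] -> 9 lines: hdf dai xvgae cwz txoo tbok yuzp mibj rahpr
Hunk 3: at line 3 remove [txoo,tbok] add [ntj] -> 8 lines: hdf dai xvgae cwz ntj yuzp mibj rahpr
Final line count: 8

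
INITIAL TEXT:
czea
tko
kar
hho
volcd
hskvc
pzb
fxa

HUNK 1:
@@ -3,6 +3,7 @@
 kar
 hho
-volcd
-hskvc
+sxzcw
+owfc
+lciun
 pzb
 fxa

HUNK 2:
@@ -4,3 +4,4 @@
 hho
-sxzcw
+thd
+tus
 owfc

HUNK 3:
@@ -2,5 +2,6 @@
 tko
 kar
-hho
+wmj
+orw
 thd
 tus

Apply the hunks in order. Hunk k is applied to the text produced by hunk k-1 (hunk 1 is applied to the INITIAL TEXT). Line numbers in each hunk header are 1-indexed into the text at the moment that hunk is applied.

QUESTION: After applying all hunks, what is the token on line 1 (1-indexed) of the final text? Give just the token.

Answer: czea

Derivation:
Hunk 1: at line 3 remove [volcd,hskvc] add [sxzcw,owfc,lciun] -> 9 lines: czea tko kar hho sxzcw owfc lciun pzb fxa
Hunk 2: at line 4 remove [sxzcw] add [thd,tus] -> 10 lines: czea tko kar hho thd tus owfc lciun pzb fxa
Hunk 3: at line 2 remove [hho] add [wmj,orw] -> 11 lines: czea tko kar wmj orw thd tus owfc lciun pzb fxa
Final line 1: czea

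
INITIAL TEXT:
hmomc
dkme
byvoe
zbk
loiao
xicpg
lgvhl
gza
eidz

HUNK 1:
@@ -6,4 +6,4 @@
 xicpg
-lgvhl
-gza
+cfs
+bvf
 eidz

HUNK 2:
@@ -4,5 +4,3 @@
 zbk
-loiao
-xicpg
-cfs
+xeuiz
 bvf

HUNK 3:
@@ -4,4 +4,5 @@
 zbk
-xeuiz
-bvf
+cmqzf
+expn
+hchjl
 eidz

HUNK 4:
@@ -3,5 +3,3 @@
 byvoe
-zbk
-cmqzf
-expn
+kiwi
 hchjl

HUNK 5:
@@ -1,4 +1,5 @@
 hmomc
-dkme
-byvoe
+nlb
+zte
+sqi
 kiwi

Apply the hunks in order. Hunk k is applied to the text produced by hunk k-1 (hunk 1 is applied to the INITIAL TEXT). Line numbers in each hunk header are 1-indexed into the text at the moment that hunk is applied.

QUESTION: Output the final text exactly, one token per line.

Answer: hmomc
nlb
zte
sqi
kiwi
hchjl
eidz

Derivation:
Hunk 1: at line 6 remove [lgvhl,gza] add [cfs,bvf] -> 9 lines: hmomc dkme byvoe zbk loiao xicpg cfs bvf eidz
Hunk 2: at line 4 remove [loiao,xicpg,cfs] add [xeuiz] -> 7 lines: hmomc dkme byvoe zbk xeuiz bvf eidz
Hunk 3: at line 4 remove [xeuiz,bvf] add [cmqzf,expn,hchjl] -> 8 lines: hmomc dkme byvoe zbk cmqzf expn hchjl eidz
Hunk 4: at line 3 remove [zbk,cmqzf,expn] add [kiwi] -> 6 lines: hmomc dkme byvoe kiwi hchjl eidz
Hunk 5: at line 1 remove [dkme,byvoe] add [nlb,zte,sqi] -> 7 lines: hmomc nlb zte sqi kiwi hchjl eidz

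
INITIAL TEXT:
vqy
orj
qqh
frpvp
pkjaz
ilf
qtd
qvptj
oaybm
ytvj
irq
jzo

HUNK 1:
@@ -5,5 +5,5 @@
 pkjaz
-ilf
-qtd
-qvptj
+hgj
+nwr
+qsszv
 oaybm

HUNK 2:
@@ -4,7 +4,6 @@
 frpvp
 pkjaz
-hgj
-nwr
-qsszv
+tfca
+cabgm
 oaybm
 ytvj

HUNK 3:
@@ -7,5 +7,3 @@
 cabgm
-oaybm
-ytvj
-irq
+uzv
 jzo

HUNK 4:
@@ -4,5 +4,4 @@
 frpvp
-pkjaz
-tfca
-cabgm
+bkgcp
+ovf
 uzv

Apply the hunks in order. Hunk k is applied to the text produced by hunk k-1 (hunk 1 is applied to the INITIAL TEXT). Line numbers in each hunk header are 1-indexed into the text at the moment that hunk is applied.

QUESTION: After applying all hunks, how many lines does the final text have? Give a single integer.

Hunk 1: at line 5 remove [ilf,qtd,qvptj] add [hgj,nwr,qsszv] -> 12 lines: vqy orj qqh frpvp pkjaz hgj nwr qsszv oaybm ytvj irq jzo
Hunk 2: at line 4 remove [hgj,nwr,qsszv] add [tfca,cabgm] -> 11 lines: vqy orj qqh frpvp pkjaz tfca cabgm oaybm ytvj irq jzo
Hunk 3: at line 7 remove [oaybm,ytvj,irq] add [uzv] -> 9 lines: vqy orj qqh frpvp pkjaz tfca cabgm uzv jzo
Hunk 4: at line 4 remove [pkjaz,tfca,cabgm] add [bkgcp,ovf] -> 8 lines: vqy orj qqh frpvp bkgcp ovf uzv jzo
Final line count: 8

Answer: 8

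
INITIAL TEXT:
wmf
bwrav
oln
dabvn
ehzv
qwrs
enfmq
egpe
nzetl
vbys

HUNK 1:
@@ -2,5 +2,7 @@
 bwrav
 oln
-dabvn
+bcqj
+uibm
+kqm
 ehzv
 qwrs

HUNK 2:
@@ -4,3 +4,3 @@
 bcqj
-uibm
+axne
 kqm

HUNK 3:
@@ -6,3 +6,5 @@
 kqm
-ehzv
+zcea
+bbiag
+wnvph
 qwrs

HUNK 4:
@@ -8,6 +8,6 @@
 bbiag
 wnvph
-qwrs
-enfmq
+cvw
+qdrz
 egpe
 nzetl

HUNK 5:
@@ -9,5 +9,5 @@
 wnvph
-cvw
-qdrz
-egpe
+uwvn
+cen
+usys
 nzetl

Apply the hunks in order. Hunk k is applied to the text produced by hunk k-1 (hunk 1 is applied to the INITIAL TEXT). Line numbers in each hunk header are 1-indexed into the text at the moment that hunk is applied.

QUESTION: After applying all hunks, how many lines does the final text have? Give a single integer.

Hunk 1: at line 2 remove [dabvn] add [bcqj,uibm,kqm] -> 12 lines: wmf bwrav oln bcqj uibm kqm ehzv qwrs enfmq egpe nzetl vbys
Hunk 2: at line 4 remove [uibm] add [axne] -> 12 lines: wmf bwrav oln bcqj axne kqm ehzv qwrs enfmq egpe nzetl vbys
Hunk 3: at line 6 remove [ehzv] add [zcea,bbiag,wnvph] -> 14 lines: wmf bwrav oln bcqj axne kqm zcea bbiag wnvph qwrs enfmq egpe nzetl vbys
Hunk 4: at line 8 remove [qwrs,enfmq] add [cvw,qdrz] -> 14 lines: wmf bwrav oln bcqj axne kqm zcea bbiag wnvph cvw qdrz egpe nzetl vbys
Hunk 5: at line 9 remove [cvw,qdrz,egpe] add [uwvn,cen,usys] -> 14 lines: wmf bwrav oln bcqj axne kqm zcea bbiag wnvph uwvn cen usys nzetl vbys
Final line count: 14

Answer: 14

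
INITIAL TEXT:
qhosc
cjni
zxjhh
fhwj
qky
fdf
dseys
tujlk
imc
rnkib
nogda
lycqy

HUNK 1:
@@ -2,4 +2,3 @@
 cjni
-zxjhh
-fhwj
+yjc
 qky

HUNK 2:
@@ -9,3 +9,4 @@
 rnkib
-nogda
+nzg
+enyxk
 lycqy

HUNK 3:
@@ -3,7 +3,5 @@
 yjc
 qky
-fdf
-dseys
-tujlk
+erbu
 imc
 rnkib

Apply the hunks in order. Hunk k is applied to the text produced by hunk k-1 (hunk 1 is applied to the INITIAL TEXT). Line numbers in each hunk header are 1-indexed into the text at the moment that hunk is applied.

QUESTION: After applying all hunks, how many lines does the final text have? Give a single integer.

Hunk 1: at line 2 remove [zxjhh,fhwj] add [yjc] -> 11 lines: qhosc cjni yjc qky fdf dseys tujlk imc rnkib nogda lycqy
Hunk 2: at line 9 remove [nogda] add [nzg,enyxk] -> 12 lines: qhosc cjni yjc qky fdf dseys tujlk imc rnkib nzg enyxk lycqy
Hunk 3: at line 3 remove [fdf,dseys,tujlk] add [erbu] -> 10 lines: qhosc cjni yjc qky erbu imc rnkib nzg enyxk lycqy
Final line count: 10

Answer: 10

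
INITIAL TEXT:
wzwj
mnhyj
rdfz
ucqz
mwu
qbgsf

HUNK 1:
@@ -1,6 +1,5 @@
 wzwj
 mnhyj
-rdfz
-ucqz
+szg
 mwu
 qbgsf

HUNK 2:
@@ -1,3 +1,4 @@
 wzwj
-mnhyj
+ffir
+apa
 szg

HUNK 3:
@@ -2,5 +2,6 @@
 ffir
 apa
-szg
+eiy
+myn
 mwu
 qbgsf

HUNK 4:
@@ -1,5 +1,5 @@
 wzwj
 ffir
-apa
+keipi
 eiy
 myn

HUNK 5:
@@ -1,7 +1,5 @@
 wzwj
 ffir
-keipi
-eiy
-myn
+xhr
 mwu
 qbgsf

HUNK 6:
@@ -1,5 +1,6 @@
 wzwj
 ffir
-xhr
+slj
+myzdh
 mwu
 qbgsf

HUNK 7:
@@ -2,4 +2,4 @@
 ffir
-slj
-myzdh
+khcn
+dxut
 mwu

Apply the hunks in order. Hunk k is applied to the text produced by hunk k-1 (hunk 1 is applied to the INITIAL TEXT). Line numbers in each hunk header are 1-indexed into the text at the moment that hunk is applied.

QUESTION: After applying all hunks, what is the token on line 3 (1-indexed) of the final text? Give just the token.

Hunk 1: at line 1 remove [rdfz,ucqz] add [szg] -> 5 lines: wzwj mnhyj szg mwu qbgsf
Hunk 2: at line 1 remove [mnhyj] add [ffir,apa] -> 6 lines: wzwj ffir apa szg mwu qbgsf
Hunk 3: at line 2 remove [szg] add [eiy,myn] -> 7 lines: wzwj ffir apa eiy myn mwu qbgsf
Hunk 4: at line 1 remove [apa] add [keipi] -> 7 lines: wzwj ffir keipi eiy myn mwu qbgsf
Hunk 5: at line 1 remove [keipi,eiy,myn] add [xhr] -> 5 lines: wzwj ffir xhr mwu qbgsf
Hunk 6: at line 1 remove [xhr] add [slj,myzdh] -> 6 lines: wzwj ffir slj myzdh mwu qbgsf
Hunk 7: at line 2 remove [slj,myzdh] add [khcn,dxut] -> 6 lines: wzwj ffir khcn dxut mwu qbgsf
Final line 3: khcn

Answer: khcn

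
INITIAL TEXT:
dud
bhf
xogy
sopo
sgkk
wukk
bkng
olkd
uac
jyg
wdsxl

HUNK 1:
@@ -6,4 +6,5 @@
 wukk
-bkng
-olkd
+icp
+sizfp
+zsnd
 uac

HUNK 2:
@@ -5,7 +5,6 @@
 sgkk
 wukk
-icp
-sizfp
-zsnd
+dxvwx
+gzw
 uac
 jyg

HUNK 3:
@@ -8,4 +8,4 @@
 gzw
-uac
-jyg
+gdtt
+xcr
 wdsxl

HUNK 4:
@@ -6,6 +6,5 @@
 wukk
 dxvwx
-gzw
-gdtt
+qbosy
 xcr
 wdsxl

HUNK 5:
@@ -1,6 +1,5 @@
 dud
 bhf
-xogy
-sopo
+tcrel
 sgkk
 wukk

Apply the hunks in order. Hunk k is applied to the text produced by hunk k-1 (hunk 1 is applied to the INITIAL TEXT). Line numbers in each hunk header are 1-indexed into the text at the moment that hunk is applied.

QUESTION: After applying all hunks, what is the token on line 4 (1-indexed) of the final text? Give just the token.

Hunk 1: at line 6 remove [bkng,olkd] add [icp,sizfp,zsnd] -> 12 lines: dud bhf xogy sopo sgkk wukk icp sizfp zsnd uac jyg wdsxl
Hunk 2: at line 5 remove [icp,sizfp,zsnd] add [dxvwx,gzw] -> 11 lines: dud bhf xogy sopo sgkk wukk dxvwx gzw uac jyg wdsxl
Hunk 3: at line 8 remove [uac,jyg] add [gdtt,xcr] -> 11 lines: dud bhf xogy sopo sgkk wukk dxvwx gzw gdtt xcr wdsxl
Hunk 4: at line 6 remove [gzw,gdtt] add [qbosy] -> 10 lines: dud bhf xogy sopo sgkk wukk dxvwx qbosy xcr wdsxl
Hunk 5: at line 1 remove [xogy,sopo] add [tcrel] -> 9 lines: dud bhf tcrel sgkk wukk dxvwx qbosy xcr wdsxl
Final line 4: sgkk

Answer: sgkk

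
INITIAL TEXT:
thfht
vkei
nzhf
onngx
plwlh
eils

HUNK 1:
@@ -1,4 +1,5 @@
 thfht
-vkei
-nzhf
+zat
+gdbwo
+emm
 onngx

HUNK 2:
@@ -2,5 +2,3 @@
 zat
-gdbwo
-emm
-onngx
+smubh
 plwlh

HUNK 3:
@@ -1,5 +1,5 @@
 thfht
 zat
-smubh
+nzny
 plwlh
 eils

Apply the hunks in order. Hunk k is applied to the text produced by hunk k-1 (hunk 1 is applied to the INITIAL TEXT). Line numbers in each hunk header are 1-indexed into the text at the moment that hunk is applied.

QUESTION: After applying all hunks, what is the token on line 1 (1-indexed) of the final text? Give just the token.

Hunk 1: at line 1 remove [vkei,nzhf] add [zat,gdbwo,emm] -> 7 lines: thfht zat gdbwo emm onngx plwlh eils
Hunk 2: at line 2 remove [gdbwo,emm,onngx] add [smubh] -> 5 lines: thfht zat smubh plwlh eils
Hunk 3: at line 1 remove [smubh] add [nzny] -> 5 lines: thfht zat nzny plwlh eils
Final line 1: thfht

Answer: thfht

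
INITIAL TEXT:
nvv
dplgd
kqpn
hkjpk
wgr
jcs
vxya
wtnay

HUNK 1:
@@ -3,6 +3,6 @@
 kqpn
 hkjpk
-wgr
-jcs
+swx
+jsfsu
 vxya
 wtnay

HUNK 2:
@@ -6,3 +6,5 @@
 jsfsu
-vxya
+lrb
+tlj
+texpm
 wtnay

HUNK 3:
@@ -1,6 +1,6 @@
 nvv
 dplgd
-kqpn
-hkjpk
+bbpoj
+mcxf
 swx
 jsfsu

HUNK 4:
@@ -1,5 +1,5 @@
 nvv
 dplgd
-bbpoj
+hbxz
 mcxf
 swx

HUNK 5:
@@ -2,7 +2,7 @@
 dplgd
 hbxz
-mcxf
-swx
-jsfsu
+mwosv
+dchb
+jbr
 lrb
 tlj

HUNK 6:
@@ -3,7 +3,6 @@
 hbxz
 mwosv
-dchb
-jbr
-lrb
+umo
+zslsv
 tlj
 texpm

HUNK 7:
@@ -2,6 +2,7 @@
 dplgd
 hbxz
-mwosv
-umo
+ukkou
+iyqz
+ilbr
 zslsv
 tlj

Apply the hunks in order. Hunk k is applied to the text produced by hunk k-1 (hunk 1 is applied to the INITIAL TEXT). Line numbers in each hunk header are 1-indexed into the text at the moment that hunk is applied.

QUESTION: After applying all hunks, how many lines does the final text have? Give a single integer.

Answer: 10

Derivation:
Hunk 1: at line 3 remove [wgr,jcs] add [swx,jsfsu] -> 8 lines: nvv dplgd kqpn hkjpk swx jsfsu vxya wtnay
Hunk 2: at line 6 remove [vxya] add [lrb,tlj,texpm] -> 10 lines: nvv dplgd kqpn hkjpk swx jsfsu lrb tlj texpm wtnay
Hunk 3: at line 1 remove [kqpn,hkjpk] add [bbpoj,mcxf] -> 10 lines: nvv dplgd bbpoj mcxf swx jsfsu lrb tlj texpm wtnay
Hunk 4: at line 1 remove [bbpoj] add [hbxz] -> 10 lines: nvv dplgd hbxz mcxf swx jsfsu lrb tlj texpm wtnay
Hunk 5: at line 2 remove [mcxf,swx,jsfsu] add [mwosv,dchb,jbr] -> 10 lines: nvv dplgd hbxz mwosv dchb jbr lrb tlj texpm wtnay
Hunk 6: at line 3 remove [dchb,jbr,lrb] add [umo,zslsv] -> 9 lines: nvv dplgd hbxz mwosv umo zslsv tlj texpm wtnay
Hunk 7: at line 2 remove [mwosv,umo] add [ukkou,iyqz,ilbr] -> 10 lines: nvv dplgd hbxz ukkou iyqz ilbr zslsv tlj texpm wtnay
Final line count: 10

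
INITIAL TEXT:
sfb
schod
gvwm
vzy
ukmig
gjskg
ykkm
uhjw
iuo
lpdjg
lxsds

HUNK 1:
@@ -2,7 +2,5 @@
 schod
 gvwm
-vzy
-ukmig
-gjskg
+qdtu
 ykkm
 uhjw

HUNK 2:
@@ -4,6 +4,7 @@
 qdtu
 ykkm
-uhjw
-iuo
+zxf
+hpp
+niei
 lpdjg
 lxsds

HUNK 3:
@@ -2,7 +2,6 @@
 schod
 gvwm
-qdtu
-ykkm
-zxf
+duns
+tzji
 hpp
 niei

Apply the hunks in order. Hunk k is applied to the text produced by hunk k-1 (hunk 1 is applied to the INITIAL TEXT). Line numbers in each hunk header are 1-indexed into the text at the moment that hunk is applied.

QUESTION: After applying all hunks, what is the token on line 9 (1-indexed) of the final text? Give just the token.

Answer: lxsds

Derivation:
Hunk 1: at line 2 remove [vzy,ukmig,gjskg] add [qdtu] -> 9 lines: sfb schod gvwm qdtu ykkm uhjw iuo lpdjg lxsds
Hunk 2: at line 4 remove [uhjw,iuo] add [zxf,hpp,niei] -> 10 lines: sfb schod gvwm qdtu ykkm zxf hpp niei lpdjg lxsds
Hunk 3: at line 2 remove [qdtu,ykkm,zxf] add [duns,tzji] -> 9 lines: sfb schod gvwm duns tzji hpp niei lpdjg lxsds
Final line 9: lxsds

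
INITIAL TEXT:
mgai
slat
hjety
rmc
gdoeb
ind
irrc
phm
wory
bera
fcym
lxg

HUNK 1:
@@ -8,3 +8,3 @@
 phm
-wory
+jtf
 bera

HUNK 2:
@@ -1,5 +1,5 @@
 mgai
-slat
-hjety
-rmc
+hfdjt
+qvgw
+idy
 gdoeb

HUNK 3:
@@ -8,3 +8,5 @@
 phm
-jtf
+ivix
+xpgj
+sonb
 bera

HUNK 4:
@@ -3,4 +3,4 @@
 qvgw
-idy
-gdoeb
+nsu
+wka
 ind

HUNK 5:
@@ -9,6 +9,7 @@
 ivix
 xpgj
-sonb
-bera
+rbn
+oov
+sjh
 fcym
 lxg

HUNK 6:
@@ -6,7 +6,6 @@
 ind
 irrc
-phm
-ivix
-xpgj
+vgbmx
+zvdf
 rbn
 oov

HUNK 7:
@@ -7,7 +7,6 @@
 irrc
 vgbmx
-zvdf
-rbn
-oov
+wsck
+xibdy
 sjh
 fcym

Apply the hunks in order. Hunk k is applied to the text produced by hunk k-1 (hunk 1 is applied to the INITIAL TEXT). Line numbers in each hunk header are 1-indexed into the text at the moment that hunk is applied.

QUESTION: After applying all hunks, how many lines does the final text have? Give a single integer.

Hunk 1: at line 8 remove [wory] add [jtf] -> 12 lines: mgai slat hjety rmc gdoeb ind irrc phm jtf bera fcym lxg
Hunk 2: at line 1 remove [slat,hjety,rmc] add [hfdjt,qvgw,idy] -> 12 lines: mgai hfdjt qvgw idy gdoeb ind irrc phm jtf bera fcym lxg
Hunk 3: at line 8 remove [jtf] add [ivix,xpgj,sonb] -> 14 lines: mgai hfdjt qvgw idy gdoeb ind irrc phm ivix xpgj sonb bera fcym lxg
Hunk 4: at line 3 remove [idy,gdoeb] add [nsu,wka] -> 14 lines: mgai hfdjt qvgw nsu wka ind irrc phm ivix xpgj sonb bera fcym lxg
Hunk 5: at line 9 remove [sonb,bera] add [rbn,oov,sjh] -> 15 lines: mgai hfdjt qvgw nsu wka ind irrc phm ivix xpgj rbn oov sjh fcym lxg
Hunk 6: at line 6 remove [phm,ivix,xpgj] add [vgbmx,zvdf] -> 14 lines: mgai hfdjt qvgw nsu wka ind irrc vgbmx zvdf rbn oov sjh fcym lxg
Hunk 7: at line 7 remove [zvdf,rbn,oov] add [wsck,xibdy] -> 13 lines: mgai hfdjt qvgw nsu wka ind irrc vgbmx wsck xibdy sjh fcym lxg
Final line count: 13

Answer: 13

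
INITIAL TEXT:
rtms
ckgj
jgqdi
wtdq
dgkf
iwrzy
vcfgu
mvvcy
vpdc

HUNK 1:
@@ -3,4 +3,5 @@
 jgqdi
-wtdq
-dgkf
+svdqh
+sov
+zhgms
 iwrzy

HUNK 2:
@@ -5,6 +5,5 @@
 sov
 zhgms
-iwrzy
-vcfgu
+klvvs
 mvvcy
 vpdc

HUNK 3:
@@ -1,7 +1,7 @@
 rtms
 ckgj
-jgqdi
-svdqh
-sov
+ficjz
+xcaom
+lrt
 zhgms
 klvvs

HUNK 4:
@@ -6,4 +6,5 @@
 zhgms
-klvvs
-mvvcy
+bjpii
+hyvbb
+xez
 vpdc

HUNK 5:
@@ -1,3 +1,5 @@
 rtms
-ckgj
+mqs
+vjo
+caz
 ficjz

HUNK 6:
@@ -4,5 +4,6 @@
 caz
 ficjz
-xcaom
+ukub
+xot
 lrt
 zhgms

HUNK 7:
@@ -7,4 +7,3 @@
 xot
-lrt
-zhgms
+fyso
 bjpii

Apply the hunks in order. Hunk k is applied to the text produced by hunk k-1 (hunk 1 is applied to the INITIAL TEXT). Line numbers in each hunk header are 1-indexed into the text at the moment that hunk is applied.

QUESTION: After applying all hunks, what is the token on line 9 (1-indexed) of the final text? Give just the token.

Hunk 1: at line 3 remove [wtdq,dgkf] add [svdqh,sov,zhgms] -> 10 lines: rtms ckgj jgqdi svdqh sov zhgms iwrzy vcfgu mvvcy vpdc
Hunk 2: at line 5 remove [iwrzy,vcfgu] add [klvvs] -> 9 lines: rtms ckgj jgqdi svdqh sov zhgms klvvs mvvcy vpdc
Hunk 3: at line 1 remove [jgqdi,svdqh,sov] add [ficjz,xcaom,lrt] -> 9 lines: rtms ckgj ficjz xcaom lrt zhgms klvvs mvvcy vpdc
Hunk 4: at line 6 remove [klvvs,mvvcy] add [bjpii,hyvbb,xez] -> 10 lines: rtms ckgj ficjz xcaom lrt zhgms bjpii hyvbb xez vpdc
Hunk 5: at line 1 remove [ckgj] add [mqs,vjo,caz] -> 12 lines: rtms mqs vjo caz ficjz xcaom lrt zhgms bjpii hyvbb xez vpdc
Hunk 6: at line 4 remove [xcaom] add [ukub,xot] -> 13 lines: rtms mqs vjo caz ficjz ukub xot lrt zhgms bjpii hyvbb xez vpdc
Hunk 7: at line 7 remove [lrt,zhgms] add [fyso] -> 12 lines: rtms mqs vjo caz ficjz ukub xot fyso bjpii hyvbb xez vpdc
Final line 9: bjpii

Answer: bjpii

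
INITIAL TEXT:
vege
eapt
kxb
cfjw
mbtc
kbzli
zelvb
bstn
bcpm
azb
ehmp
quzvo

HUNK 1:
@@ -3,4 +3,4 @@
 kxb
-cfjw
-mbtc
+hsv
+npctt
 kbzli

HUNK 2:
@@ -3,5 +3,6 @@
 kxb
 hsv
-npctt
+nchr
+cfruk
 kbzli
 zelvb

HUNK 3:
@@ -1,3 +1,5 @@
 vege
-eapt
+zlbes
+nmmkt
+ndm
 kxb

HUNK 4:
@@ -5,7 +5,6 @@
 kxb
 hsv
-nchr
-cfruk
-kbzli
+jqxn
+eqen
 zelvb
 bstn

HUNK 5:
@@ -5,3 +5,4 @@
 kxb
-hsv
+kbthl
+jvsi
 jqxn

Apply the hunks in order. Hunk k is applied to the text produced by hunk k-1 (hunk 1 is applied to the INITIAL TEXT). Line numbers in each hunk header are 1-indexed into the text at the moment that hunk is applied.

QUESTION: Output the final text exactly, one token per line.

Hunk 1: at line 3 remove [cfjw,mbtc] add [hsv,npctt] -> 12 lines: vege eapt kxb hsv npctt kbzli zelvb bstn bcpm azb ehmp quzvo
Hunk 2: at line 3 remove [npctt] add [nchr,cfruk] -> 13 lines: vege eapt kxb hsv nchr cfruk kbzli zelvb bstn bcpm azb ehmp quzvo
Hunk 3: at line 1 remove [eapt] add [zlbes,nmmkt,ndm] -> 15 lines: vege zlbes nmmkt ndm kxb hsv nchr cfruk kbzli zelvb bstn bcpm azb ehmp quzvo
Hunk 4: at line 5 remove [nchr,cfruk,kbzli] add [jqxn,eqen] -> 14 lines: vege zlbes nmmkt ndm kxb hsv jqxn eqen zelvb bstn bcpm azb ehmp quzvo
Hunk 5: at line 5 remove [hsv] add [kbthl,jvsi] -> 15 lines: vege zlbes nmmkt ndm kxb kbthl jvsi jqxn eqen zelvb bstn bcpm azb ehmp quzvo

Answer: vege
zlbes
nmmkt
ndm
kxb
kbthl
jvsi
jqxn
eqen
zelvb
bstn
bcpm
azb
ehmp
quzvo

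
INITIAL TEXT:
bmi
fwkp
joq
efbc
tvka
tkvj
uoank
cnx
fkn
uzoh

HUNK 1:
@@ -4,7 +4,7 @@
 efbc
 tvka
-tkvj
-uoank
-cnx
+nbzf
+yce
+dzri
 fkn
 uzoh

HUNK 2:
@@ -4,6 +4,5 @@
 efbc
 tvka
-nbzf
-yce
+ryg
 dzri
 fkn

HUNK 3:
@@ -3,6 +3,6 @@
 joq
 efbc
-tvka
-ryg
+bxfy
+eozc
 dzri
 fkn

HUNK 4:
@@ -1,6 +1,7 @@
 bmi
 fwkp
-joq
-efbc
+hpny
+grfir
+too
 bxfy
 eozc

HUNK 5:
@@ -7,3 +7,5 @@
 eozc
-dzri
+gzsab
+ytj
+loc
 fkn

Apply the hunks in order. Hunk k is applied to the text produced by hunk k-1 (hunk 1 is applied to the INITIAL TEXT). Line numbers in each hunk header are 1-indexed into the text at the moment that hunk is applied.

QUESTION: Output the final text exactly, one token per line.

Hunk 1: at line 4 remove [tkvj,uoank,cnx] add [nbzf,yce,dzri] -> 10 lines: bmi fwkp joq efbc tvka nbzf yce dzri fkn uzoh
Hunk 2: at line 4 remove [nbzf,yce] add [ryg] -> 9 lines: bmi fwkp joq efbc tvka ryg dzri fkn uzoh
Hunk 3: at line 3 remove [tvka,ryg] add [bxfy,eozc] -> 9 lines: bmi fwkp joq efbc bxfy eozc dzri fkn uzoh
Hunk 4: at line 1 remove [joq,efbc] add [hpny,grfir,too] -> 10 lines: bmi fwkp hpny grfir too bxfy eozc dzri fkn uzoh
Hunk 5: at line 7 remove [dzri] add [gzsab,ytj,loc] -> 12 lines: bmi fwkp hpny grfir too bxfy eozc gzsab ytj loc fkn uzoh

Answer: bmi
fwkp
hpny
grfir
too
bxfy
eozc
gzsab
ytj
loc
fkn
uzoh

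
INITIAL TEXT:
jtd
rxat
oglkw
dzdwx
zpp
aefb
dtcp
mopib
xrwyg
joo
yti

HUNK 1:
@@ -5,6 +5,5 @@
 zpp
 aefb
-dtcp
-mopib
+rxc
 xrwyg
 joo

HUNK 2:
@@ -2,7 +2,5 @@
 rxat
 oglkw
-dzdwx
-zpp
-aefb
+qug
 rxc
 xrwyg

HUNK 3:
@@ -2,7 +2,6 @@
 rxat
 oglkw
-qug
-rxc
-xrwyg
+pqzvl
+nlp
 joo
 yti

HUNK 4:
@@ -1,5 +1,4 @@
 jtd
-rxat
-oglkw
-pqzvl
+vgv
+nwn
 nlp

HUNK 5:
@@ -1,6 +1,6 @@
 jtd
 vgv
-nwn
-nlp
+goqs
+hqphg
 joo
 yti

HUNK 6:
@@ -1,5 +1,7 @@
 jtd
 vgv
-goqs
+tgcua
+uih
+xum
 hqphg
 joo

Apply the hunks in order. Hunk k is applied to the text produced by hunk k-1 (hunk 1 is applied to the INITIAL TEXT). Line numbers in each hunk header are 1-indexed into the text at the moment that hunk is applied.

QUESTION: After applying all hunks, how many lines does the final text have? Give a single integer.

Hunk 1: at line 5 remove [dtcp,mopib] add [rxc] -> 10 lines: jtd rxat oglkw dzdwx zpp aefb rxc xrwyg joo yti
Hunk 2: at line 2 remove [dzdwx,zpp,aefb] add [qug] -> 8 lines: jtd rxat oglkw qug rxc xrwyg joo yti
Hunk 3: at line 2 remove [qug,rxc,xrwyg] add [pqzvl,nlp] -> 7 lines: jtd rxat oglkw pqzvl nlp joo yti
Hunk 4: at line 1 remove [rxat,oglkw,pqzvl] add [vgv,nwn] -> 6 lines: jtd vgv nwn nlp joo yti
Hunk 5: at line 1 remove [nwn,nlp] add [goqs,hqphg] -> 6 lines: jtd vgv goqs hqphg joo yti
Hunk 6: at line 1 remove [goqs] add [tgcua,uih,xum] -> 8 lines: jtd vgv tgcua uih xum hqphg joo yti
Final line count: 8

Answer: 8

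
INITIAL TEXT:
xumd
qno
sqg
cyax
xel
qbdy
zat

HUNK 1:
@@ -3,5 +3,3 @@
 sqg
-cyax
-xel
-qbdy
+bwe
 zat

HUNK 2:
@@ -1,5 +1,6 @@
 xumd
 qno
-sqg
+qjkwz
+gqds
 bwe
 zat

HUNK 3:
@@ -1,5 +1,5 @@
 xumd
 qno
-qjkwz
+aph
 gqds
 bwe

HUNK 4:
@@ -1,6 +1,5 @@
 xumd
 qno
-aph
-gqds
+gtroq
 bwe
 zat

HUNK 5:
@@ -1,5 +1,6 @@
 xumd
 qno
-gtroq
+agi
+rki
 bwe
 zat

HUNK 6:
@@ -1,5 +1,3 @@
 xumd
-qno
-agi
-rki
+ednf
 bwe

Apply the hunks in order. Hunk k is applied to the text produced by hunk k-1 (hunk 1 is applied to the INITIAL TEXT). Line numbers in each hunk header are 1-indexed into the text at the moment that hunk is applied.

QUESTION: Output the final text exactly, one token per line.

Answer: xumd
ednf
bwe
zat

Derivation:
Hunk 1: at line 3 remove [cyax,xel,qbdy] add [bwe] -> 5 lines: xumd qno sqg bwe zat
Hunk 2: at line 1 remove [sqg] add [qjkwz,gqds] -> 6 lines: xumd qno qjkwz gqds bwe zat
Hunk 3: at line 1 remove [qjkwz] add [aph] -> 6 lines: xumd qno aph gqds bwe zat
Hunk 4: at line 1 remove [aph,gqds] add [gtroq] -> 5 lines: xumd qno gtroq bwe zat
Hunk 5: at line 1 remove [gtroq] add [agi,rki] -> 6 lines: xumd qno agi rki bwe zat
Hunk 6: at line 1 remove [qno,agi,rki] add [ednf] -> 4 lines: xumd ednf bwe zat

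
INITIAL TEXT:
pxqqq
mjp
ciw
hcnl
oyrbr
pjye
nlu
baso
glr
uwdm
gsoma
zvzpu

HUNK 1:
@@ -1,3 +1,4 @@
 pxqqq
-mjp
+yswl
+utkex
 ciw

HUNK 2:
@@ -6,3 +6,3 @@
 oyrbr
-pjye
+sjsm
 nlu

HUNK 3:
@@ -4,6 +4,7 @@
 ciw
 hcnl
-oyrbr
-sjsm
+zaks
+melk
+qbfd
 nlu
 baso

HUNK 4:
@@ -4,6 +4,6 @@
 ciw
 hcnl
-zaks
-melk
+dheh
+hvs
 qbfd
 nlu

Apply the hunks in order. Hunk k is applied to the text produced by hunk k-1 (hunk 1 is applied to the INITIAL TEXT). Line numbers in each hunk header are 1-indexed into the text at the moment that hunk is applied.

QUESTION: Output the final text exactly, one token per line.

Hunk 1: at line 1 remove [mjp] add [yswl,utkex] -> 13 lines: pxqqq yswl utkex ciw hcnl oyrbr pjye nlu baso glr uwdm gsoma zvzpu
Hunk 2: at line 6 remove [pjye] add [sjsm] -> 13 lines: pxqqq yswl utkex ciw hcnl oyrbr sjsm nlu baso glr uwdm gsoma zvzpu
Hunk 3: at line 4 remove [oyrbr,sjsm] add [zaks,melk,qbfd] -> 14 lines: pxqqq yswl utkex ciw hcnl zaks melk qbfd nlu baso glr uwdm gsoma zvzpu
Hunk 4: at line 4 remove [zaks,melk] add [dheh,hvs] -> 14 lines: pxqqq yswl utkex ciw hcnl dheh hvs qbfd nlu baso glr uwdm gsoma zvzpu

Answer: pxqqq
yswl
utkex
ciw
hcnl
dheh
hvs
qbfd
nlu
baso
glr
uwdm
gsoma
zvzpu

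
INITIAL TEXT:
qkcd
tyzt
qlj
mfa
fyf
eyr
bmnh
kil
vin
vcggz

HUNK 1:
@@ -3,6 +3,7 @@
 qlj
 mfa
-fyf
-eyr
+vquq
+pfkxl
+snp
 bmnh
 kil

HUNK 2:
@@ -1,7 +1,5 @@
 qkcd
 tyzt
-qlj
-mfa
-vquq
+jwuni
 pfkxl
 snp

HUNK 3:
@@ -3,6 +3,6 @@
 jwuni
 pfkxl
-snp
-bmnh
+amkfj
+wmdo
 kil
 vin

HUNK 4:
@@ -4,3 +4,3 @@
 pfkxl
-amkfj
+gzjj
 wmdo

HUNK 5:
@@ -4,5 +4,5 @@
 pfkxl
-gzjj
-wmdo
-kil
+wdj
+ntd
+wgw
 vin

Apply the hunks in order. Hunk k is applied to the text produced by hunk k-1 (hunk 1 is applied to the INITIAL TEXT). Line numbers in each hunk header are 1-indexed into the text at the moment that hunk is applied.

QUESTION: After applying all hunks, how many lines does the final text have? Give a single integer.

Answer: 9

Derivation:
Hunk 1: at line 3 remove [fyf,eyr] add [vquq,pfkxl,snp] -> 11 lines: qkcd tyzt qlj mfa vquq pfkxl snp bmnh kil vin vcggz
Hunk 2: at line 1 remove [qlj,mfa,vquq] add [jwuni] -> 9 lines: qkcd tyzt jwuni pfkxl snp bmnh kil vin vcggz
Hunk 3: at line 3 remove [snp,bmnh] add [amkfj,wmdo] -> 9 lines: qkcd tyzt jwuni pfkxl amkfj wmdo kil vin vcggz
Hunk 4: at line 4 remove [amkfj] add [gzjj] -> 9 lines: qkcd tyzt jwuni pfkxl gzjj wmdo kil vin vcggz
Hunk 5: at line 4 remove [gzjj,wmdo,kil] add [wdj,ntd,wgw] -> 9 lines: qkcd tyzt jwuni pfkxl wdj ntd wgw vin vcggz
Final line count: 9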